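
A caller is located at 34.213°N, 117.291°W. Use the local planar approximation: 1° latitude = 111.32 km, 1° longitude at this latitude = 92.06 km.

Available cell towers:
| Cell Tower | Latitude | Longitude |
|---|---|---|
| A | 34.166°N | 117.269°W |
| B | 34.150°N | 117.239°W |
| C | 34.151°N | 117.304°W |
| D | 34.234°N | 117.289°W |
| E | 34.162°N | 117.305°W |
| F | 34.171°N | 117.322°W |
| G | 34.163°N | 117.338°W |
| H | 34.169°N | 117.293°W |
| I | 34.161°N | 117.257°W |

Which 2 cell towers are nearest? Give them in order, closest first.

Distances from 34.213°N, 117.291°W:
A: √((-0.047·111.32)² + (0.022·92.06)²) = √(27.37424 + 4.10192) = 5.610 km
B: √((-0.063·111.32)² + (0.052·92.06)²) = √(49.18441 + 22.91652) = 8.491 km
C: √((-0.062·111.32)² + (-0.013·92.06)²) = √(47.63540 + 1.43228) = 7.005 km
D: √((0.021·111.32)² + (0.002·92.06)²) = √(5.46493 + 0.03390) = 2.345 km
E: √((-0.051·111.32)² + (-0.014·92.06)²) = √(32.23196 + 1.66111) = 5.822 km
F: √((-0.042·111.32)² + (-0.031·92.06)²) = √(21.85974 + 8.14452) = 5.478 km
G: √((-0.050·111.32)² + (-0.047·92.06)²) = √(30.98036 + 18.72137) = 7.050 km
H: √((-0.044·111.32)² + (-0.002·92.06)²) = √(23.99119 + 0.03390) = 4.902 km
I: √((-0.052·111.32)² + (0.034·92.06)²) = √(33.50835 + 9.79715) = 6.581 km
Sorted: D (2.345 km) < H (4.902 km) < F (5.478 km) < A (5.610 km) < …

D, H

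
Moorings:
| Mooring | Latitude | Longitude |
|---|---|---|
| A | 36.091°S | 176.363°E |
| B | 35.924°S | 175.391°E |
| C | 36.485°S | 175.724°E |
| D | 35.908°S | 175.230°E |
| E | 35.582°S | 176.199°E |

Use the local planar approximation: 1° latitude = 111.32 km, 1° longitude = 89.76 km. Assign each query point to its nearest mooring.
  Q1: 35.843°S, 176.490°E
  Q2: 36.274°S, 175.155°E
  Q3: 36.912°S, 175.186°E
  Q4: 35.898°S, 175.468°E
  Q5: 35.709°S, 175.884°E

Q1→A; Q2→D; Q3→C; Q4→B; Q5→E

Q1 at 35.843°S, 176.490°E:
  A: √((-0.248·111.32)² + (-0.127·89.76)²) = √(762.16633 + 129.94906) = 29.868 km
  B: √((-0.081·111.32)² + (-1.099·89.76)²) = √(81.30485 + 9731.08067) = 99.057 km
  C: √((-0.642·111.32)² + (-0.766·89.76)²) = √(5107.59498 + 4727.40954) = 99.172 km
  D: √((-0.065·111.32)² + (-1.260·89.76)²) = √(52.35680 + 12791.06713) = 113.329 km
  E: √((0.261·111.32)² + (-0.291·89.76)²) = √(844.16513 + 682.26276) = 39.070 km
  → nearest: A (29.868 km)
Q2 at 36.274°S, 175.155°E:
  A: √((0.183·111.32)² + (1.208·89.76)²) = √(415.00046 + 11757.08225) = 110.327 km
  B: √((0.350·111.32)² + (0.236·89.76)²) = √(1518.03744 + 448.73474) = 44.348 km
  C: √((-0.211·111.32)² + (0.569·89.76)²) = √(551.71057 + 2608.49627) = 56.216 km
  D: √((0.366·111.32)² + (0.075·89.76)²) = √(1660.00183 + 45.31982) = 41.296 km
  E: √((0.692·111.32)² + (1.044·89.76)²) = √(5934.15088 + 8781.45915) = 121.308 km
  → nearest: D (41.296 km)
Q3 at 36.912°S, 175.186°E:
  A: √((0.821·111.32)² + (1.177·89.76)²) = √(8352.81206 + 11161.39848) = 139.693 km
  B: √((0.988·111.32)² + (0.205·89.76)²) = √(12096.51545 + 338.58944) = 111.513 km
  C: √((0.427·111.32)² + (0.538·89.76)²) = √(2259.44693 + 2332.00909) = 67.760 km
  D: √((1.004·111.32)² + (0.044·89.76)²) = √(12491.47781 + 15.59808) = 111.835 km
  E: √((1.330·111.32)² + (1.013·89.76)²) = √(21920.46069 + 8267.69751) = 173.747 km
  → nearest: C (67.760 km)
Q4 at 35.898°S, 175.468°E:
  A: √((-0.193·111.32)² + (0.895·89.76)²) = √(461.59491 + 6453.74436) = 83.159 km
  B: √((-0.026·111.32)² + (-0.077·89.76)²) = √(8.37709 + 47.76911) = 7.493 km
  C: √((-0.587·111.32)² + (0.256·89.76)²) = √(4269.94811 + 528.01422) = 69.267 km
  D: √((-0.010·111.32)² + (-0.238·89.76)²) = √(1.23921 + 456.37264) = 21.392 km
  E: √((0.316·111.32)² + (0.731·89.76)²) = √(1237.42977 + 4305.27048) = 74.449 km
  → nearest: B (7.493 km)
Q5 at 35.709°S, 175.884°E:
  A: √((-0.382·111.32)² + (0.479·89.76)²) = √(1808.31099 + 1848.57346) = 60.472 km
  B: √((-0.215·111.32)² + (-0.493·89.76)²) = √(572.82678 + 1958.21118) = 50.309 km
  C: √((-0.776·111.32)² + (-0.160·89.76)²) = √(7462.25074 + 206.25555) = 87.570 km
  D: √((-0.199·111.32)² + (-0.654·89.76)²) = √(490.74123 + 3446.04691) = 62.744 km
  E: √((0.127·111.32)² + (0.315·89.76)²) = √(199.87286 + 799.44170) = 31.612 km
  → nearest: E (31.612 km)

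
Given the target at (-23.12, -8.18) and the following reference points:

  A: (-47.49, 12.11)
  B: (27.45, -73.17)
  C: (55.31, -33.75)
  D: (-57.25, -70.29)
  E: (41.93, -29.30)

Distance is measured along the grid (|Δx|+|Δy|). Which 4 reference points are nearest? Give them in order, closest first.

Distances from (-23.12, -8.18):
A: |-24.37| + |20.29| = 24.37 + 20.29 = 44.66
B: |50.57| + |-64.99| = 50.57 + 64.99 = 115.56
C: |78.43| + |-25.57| = 78.43 + 25.57 = 104.00
D: |-34.13| + |-62.11| = 34.13 + 62.11 = 96.24
E: |65.05| + |-21.12| = 65.05 + 21.12 = 86.17
Sorted: A (44.66) < E (86.17) < D (96.24) < C (104.00) < B (115.56)

A, E, D, C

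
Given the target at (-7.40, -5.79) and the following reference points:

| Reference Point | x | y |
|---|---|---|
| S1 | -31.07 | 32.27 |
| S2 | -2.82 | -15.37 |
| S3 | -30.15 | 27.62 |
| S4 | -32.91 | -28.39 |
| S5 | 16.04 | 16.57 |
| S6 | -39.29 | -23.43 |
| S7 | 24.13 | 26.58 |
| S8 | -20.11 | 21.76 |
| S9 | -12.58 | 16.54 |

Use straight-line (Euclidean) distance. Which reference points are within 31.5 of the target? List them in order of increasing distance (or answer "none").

Distances from (-7.40, -5.79):
S1: √((-23.67)² + (38.06)²) = √(560.2689 + 1448.5636) = 44.82
S2: √((4.58)² + (-9.58)²) = √(20.9764 + 91.7764) = 10.62
S3: √((-22.75)² + (33.41)²) = √(517.5625 + 1116.2281) = 40.42
S4: √((-25.51)² + (-22.60)²) = √(650.7601 + 510.7600) = 34.08
S5: √((23.44)² + (22.36)²) = √(549.4336 + 499.9696) = 32.39
S6: √((-31.89)² + (-17.64)²) = √(1016.9721 + 311.1696) = 36.44
S7: √((31.53)² + (32.37)²) = √(994.1409 + 1047.8169) = 45.19
S8: √((-12.71)² + (27.55)²) = √(161.5441 + 759.0025) = 30.34
S9: √((-5.18)² + (22.33)²) = √(26.8324 + 498.6289) = 22.92
Threshold 31.5: S2 (10.62), S9 (22.92), S8 (30.34) are within range.

S2, S9, S8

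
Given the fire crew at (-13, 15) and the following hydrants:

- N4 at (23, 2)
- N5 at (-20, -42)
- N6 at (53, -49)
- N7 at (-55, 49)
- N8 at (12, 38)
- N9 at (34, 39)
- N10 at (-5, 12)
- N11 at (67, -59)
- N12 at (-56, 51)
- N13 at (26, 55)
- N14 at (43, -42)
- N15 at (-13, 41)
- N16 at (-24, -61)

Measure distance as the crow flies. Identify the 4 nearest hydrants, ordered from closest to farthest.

N10, N15, N8, N4

Distances from (-13, 15):
N4: √((36)² + (-13)²) = √(1296.000 + 169.000) = 38.3
N5: √((-7)² + (-57)²) = √(49.000 + 3249.000) = 57.4
N6: √((66)² + (-64)²) = √(4356.000 + 4096.000) = 91.9
N7: √((-42)² + (34)²) = √(1764.000 + 1156.000) = 54.0
N8: √((25)² + (23)²) = √(625.000 + 529.000) = 34.0
N9: √((47)² + (24)²) = √(2209.000 + 576.000) = 52.8
N10: √((8)² + (-3)²) = √(64.000 + 9.000) = 8.5
N11: √((80)² + (-74)²) = √(6400.000 + 5476.000) = 109.0
N12: √((-43)² + (36)²) = √(1849.000 + 1296.000) = 56.1
N13: √((39)² + (40)²) = √(1521.000 + 1600.000) = 55.9
N14: √((56)² + (-57)²) = √(3136.000 + 3249.000) = 79.9
N15: √((0)² + (26)²) = √(0.000 + 676.000) = 26.0
N16: √((-11)² + (-76)²) = √(121.000 + 5776.000) = 76.8
Sorted: N10 (8.5) < N15 (26.0) < N8 (34.0) < N4 (38.3) < N9 (52.8) < N7 (54.0) < …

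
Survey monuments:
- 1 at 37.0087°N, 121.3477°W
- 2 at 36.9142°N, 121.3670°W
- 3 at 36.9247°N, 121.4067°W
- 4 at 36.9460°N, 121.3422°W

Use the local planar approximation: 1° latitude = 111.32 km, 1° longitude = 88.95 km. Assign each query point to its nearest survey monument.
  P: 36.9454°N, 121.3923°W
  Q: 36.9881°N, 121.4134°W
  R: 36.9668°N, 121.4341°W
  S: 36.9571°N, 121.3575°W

P→3; Q→1; R→3; S→4

P at 36.9454°N, 121.3923°W:
  1: √((0.0633·111.32)² + (0.0446·88.95)²) = √(49.653951 + 15.738438) = 8.0866 km
  2: √((-0.0312·111.32)² + (0.0253·88.95)²) = √(12.063007 + 5.064458) = 4.1385 km
  3: √((-0.0207·111.32)² + (-0.0144·88.95)²) = √(5.309909 + 1.640654) = 2.6364 km
  4: √((0.0006·111.32)² + (0.0501·88.95)²) = √(0.004461 + 19.859456) = 4.4569 km
  → nearest: 3 (2.6364 km)
Q at 36.9881°N, 121.4134°W:
  1: √((0.0206·111.32)² + (0.0657·88.95)²) = √(5.258730 + 34.152511) = 6.2778 km
  2: √((-0.0739·111.32)² + (0.0464·88.95)²) = √(67.676092 + 17.034440) = 9.2038 km
  3: √((-0.0634·111.32)² + (0.0067·88.95)²) = √(49.810960 + 0.355174) = 7.0828 km
  4: √((-0.0421·111.32)² + (0.0712·88.95)²) = √(21.963957 + 40.109929) = 7.8787 km
  → nearest: 1 (6.2778 km)
R at 36.9668°N, 121.4341°W:
  1: √((0.0419·111.32)² + (0.0864·88.95)²) = √(21.755769 + 59.063529) = 8.9900 km
  2: √((-0.0526·111.32)² + (0.0671·88.95)²) = √(34.286084 + 35.623529) = 8.3612 km
  3: √((-0.0421·111.32)² + (0.0274·88.95)²) = √(21.963957 + 5.940090) = 5.2824 km
  4: √((-0.0208·111.32)² + (0.0919·88.95)²) = √(5.361336 + 66.822532) = 8.4961 km
  → nearest: 3 (5.2824 km)
S at 36.9571°N, 121.3575°W:
  1: √((0.0516·111.32)² + (0.0098·88.95)²) = √(32.994823 + 0.759878) = 5.8099 km
  2: √((-0.0429·111.32)² + (-0.0095·88.95)²) = √(22.806623 + 0.714067) = 4.8498 km
  3: √((-0.0324·111.32)² + (-0.0492·88.95)²) = √(13.008775 + 19.152352) = 5.6711 km
  4: √((-0.0111·111.32)² + (0.0153·88.95)²) = √(1.526836 + 1.852144) = 1.8382 km
  → nearest: 4 (1.8382 km)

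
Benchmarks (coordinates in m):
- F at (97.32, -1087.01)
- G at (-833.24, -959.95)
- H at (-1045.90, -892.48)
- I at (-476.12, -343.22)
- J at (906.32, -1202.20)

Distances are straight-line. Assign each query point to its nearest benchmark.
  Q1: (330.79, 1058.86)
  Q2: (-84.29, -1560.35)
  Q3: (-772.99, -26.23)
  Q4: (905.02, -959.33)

Q1→I; Q2→F; Q3→I; Q4→J

Q1 at (330.79, 1058.86):
  F: √((-233.47)² + (-2145.87)²) = √(54508.2409 + 4604758.0569) = 2158.53 m
  G: √((-1164.03)² + (-2018.81)²) = √(1354965.8409 + 4075593.8161) = 2330.36 m
  H: √((-1376.69)² + (-1951.34)²) = √(1895275.3561 + 3807727.7956) = 2388.10 m
  I: √((-806.91)² + (-1402.08)²) = √(651103.7481 + 1965828.3264) = 1617.69 m
  J: √((575.53)² + (-2261.06)²) = √(331234.7809 + 5112392.3236) = 2333.16 m
  → nearest: I (1617.69 m)
Q2 at (-84.29, -1560.35):
  F: √((181.61)² + (473.34)²) = √(32982.1921 + 224050.7556) = 506.98 m
  G: √((-748.95)² + (600.40)²) = √(560926.1025 + 360480.1600) = 959.90 m
  H: √((-961.61)² + (667.87)²) = √(924693.7921 + 446050.3369) = 1170.79 m
  I: √((-391.83)² + (1217.13)²) = √(153530.7489 + 1481405.4369) = 1278.65 m
  J: √((990.61)² + (358.15)²) = √(981308.1721 + 128271.4225) = 1053.37 m
  → nearest: F (506.98 m)
Q3 at (-772.99, -26.23):
  F: √((870.31)² + (-1060.78)²) = √(757439.4961 + 1125254.2084) = 1372.11 m
  G: √((-60.25)² + (-933.72)²) = √(3630.0625 + 871833.0384) = 935.66 m
  H: √((-272.91)² + (-866.25)²) = √(74479.8681 + 750389.0625) = 908.22 m
  I: √((296.87)² + (-316.99)²) = √(88131.7969 + 100482.6601) = 434.30 m
  J: √((1679.31)² + (-1175.97)²) = √(2820082.0761 + 1382905.4409) = 2050.12 m
  → nearest: I (434.30 m)
Q4 at (905.02, -959.33):
  F: √((-807.70)² + (-127.68)²) = √(652379.2900 + 16302.1824) = 817.73 m
  G: √((-1738.26)² + (-0.62)²) = √(3021547.8276 + 0.3844) = 1738.26 m
  H: √((-1950.92)² + (66.85)²) = √(3806088.8464 + 4468.9225) = 1952.07 m
  I: √((-1381.14)² + (616.11)²) = √(1907547.6996 + 379591.5321) = 1512.33 m
  J: √((1.30)² + (-242.87)²) = √(1.6900 + 58985.8369) = 242.87 m
  → nearest: J (242.87 m)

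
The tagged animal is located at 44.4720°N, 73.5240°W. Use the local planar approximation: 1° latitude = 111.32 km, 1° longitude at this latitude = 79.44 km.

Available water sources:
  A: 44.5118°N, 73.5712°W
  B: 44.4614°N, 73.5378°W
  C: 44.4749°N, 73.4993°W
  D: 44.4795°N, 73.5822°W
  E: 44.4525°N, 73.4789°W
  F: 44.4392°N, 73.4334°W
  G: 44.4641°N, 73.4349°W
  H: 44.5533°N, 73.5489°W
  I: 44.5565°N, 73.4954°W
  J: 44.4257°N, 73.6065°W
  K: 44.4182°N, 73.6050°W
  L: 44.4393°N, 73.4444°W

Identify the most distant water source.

I

Distances from 44.4720°N, 73.5240°W:
A: 5.8042 km
B: 1.6106 km
C: 1.9885 km
D: 4.6982 km
E: 4.1891 km
F: 8.0705 km
G: 7.1325 km
H: 9.2640 km
I: 9.6770 km
J: 8.3377 km
K: 8.7905 km
L: 7.2963 km
Maximum: I at 9.6770 km.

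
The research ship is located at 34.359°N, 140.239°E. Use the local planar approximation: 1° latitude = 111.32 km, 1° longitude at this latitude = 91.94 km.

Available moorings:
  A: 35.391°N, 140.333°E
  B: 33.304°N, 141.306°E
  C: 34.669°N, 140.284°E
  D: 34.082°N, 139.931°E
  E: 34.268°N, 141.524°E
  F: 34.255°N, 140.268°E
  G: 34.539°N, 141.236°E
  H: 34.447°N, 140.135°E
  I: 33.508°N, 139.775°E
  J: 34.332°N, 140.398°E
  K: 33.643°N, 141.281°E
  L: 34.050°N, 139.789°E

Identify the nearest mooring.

F

Distances from 34.359°N, 140.239°E:
A: 115.207 km
B: 153.024 km
C: 34.756 km
D: 41.865 km
E: 118.576 km
F: 11.880 km
G: 93.829 km
H: 13.689 km
I: 103.896 km
J: 14.924 km
K: 124.623 km
L: 53.805 km
Minimum: F at 11.880 km.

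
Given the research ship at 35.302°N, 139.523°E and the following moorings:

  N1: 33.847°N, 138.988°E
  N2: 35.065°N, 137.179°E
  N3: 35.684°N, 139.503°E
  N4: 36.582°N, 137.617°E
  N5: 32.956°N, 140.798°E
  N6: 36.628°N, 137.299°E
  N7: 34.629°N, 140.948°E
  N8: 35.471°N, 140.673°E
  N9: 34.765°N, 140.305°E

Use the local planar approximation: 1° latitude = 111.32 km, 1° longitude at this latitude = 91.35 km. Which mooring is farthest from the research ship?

N5

Distances from 35.302°N, 139.523°E:
N1: 169.183 km
N2: 215.744 km
N3: 42.563 km
N4: 224.986 km
N5: 285.952 km
N6: 251.125 km
N7: 150.193 km
N8: 106.724 km
N9: 93.148 km
Maximum: N5 at 285.952 km.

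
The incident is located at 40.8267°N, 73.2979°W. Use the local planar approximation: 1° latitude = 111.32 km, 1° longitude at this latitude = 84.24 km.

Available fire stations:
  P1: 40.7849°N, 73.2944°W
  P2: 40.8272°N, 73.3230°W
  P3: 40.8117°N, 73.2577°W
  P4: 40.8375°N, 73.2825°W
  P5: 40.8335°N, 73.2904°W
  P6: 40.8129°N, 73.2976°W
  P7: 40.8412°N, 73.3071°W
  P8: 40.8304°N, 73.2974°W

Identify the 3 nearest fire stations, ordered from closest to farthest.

Distances from 40.8267°N, 73.2979°W:
P1: √((-0.0418·111.32)² + (0.0035·84.24)²) = √(21.652047 + 0.086931) = 4.6625 km
P2: √((0.0005·111.32)² + (-0.0251·84.24)²) = √(0.003098 + 4.470789) = 2.1152 km
P3: √((-0.0150·111.32)² + (0.0402·84.24)²) = √(2.788232 + 11.468030) = 3.7757 km
P4: √((0.0108·111.32)² + (0.0154·84.24)²) = √(1.445419 + 1.682977) = 1.7687 km
P5: √((0.0068·111.32)² + (0.0075·84.24)²) = √(0.573013 + 0.399171) = 0.9860 km
P6: √((-0.0138·111.32)² + (0.0003·84.24)²) = √(2.359960 + 0.000639) = 1.5364 km
P7: √((0.0145·111.32)² + (-0.0092·84.24)²) = √(2.605448 + 0.600637) = 1.7906 km
P8: √((0.0037·111.32)² + (0.0005·84.24)²) = √(0.169648 + 0.001774) = 0.4140 km
Sorted: P8 (0.4140 km) < P5 (0.9860 km) < P6 (1.5364 km) < P4 (1.7687 km) < P7 (1.7906 km) < …

P8, P5, P6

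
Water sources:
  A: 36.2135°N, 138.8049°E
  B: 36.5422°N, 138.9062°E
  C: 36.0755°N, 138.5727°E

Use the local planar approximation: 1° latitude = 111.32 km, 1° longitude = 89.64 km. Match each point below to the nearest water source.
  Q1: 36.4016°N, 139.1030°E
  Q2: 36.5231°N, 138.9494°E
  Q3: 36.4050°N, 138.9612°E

Q1 at 36.4016°N, 139.1030°E:
  A: √((-0.1881·111.32)² + (-0.2981·89.64)²) = √(438.453949 + 714.048396) = 33.9485 km
  B: √((0.1406·111.32)² + (-0.1968·89.64)²) = √(244.972332 + 311.210244) = 23.5835 km
  C: √((-0.3261·111.32)² + (-0.5303·89.64)²) = √(1317.795417 + 2259.680043) = 59.8120 km
  → nearest: B (23.5835 km)
Q2 at 36.5231°N, 138.9494°E:
  A: √((-0.3096·111.32)² + (-0.1445·89.64)²) = √(1187.813616 + 167.779691) = 36.8184 km
  B: √((0.0191·111.32)² + (-0.0432·89.64)²) = √(4.520777 + 14.995854) = 4.4178 km
  C: √((-0.4476·111.32)² + (-0.3767·89.64)²) = √(2482.713187 + 1140.236492) = 60.1909 km
  → nearest: B (4.4178 km)
Q3 at 36.4050°N, 138.9612°E:
  A: √((-0.1915·111.32)² + (-0.1563·89.64)²) = √(454.447744 + 196.300611) = 25.5098 km
  B: √((0.1372·111.32)² + (-0.0550·89.64)²) = √(233.267706 + 24.306872) = 16.0491 km
  C: √((-0.3295·111.32)² + (-0.3885·89.64)²) = √(1345.417998 + 1212.790376) = 50.5787 km
  → nearest: B (16.0491 km)

Q1→B; Q2→B; Q3→B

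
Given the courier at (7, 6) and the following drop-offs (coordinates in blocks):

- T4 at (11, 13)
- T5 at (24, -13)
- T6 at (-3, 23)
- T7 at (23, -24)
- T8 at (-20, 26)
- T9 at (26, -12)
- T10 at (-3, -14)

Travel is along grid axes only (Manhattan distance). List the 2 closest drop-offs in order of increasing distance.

T4, T6

Distances from (7, 6):
T4: 11 blocks
T5: 36 blocks
T6: 27 blocks
T7: 46 blocks
T8: 47 blocks
T9: 37 blocks
T10: 30 blocks
Sorted: T4 (11 blocks) < T6 (27 blocks) < T10 (30 blocks) < T5 (36 blocks) < …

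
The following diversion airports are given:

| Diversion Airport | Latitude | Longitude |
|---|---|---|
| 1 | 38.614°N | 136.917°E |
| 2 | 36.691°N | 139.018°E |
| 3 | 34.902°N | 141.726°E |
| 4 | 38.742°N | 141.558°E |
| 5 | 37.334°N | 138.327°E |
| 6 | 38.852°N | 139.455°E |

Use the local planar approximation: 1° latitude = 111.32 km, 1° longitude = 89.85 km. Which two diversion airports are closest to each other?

Pairwise distances:
1–2: 285.414 km
1–3: 597.872 km
1–4: 417.237 km
1–5: 190.665 km
1–6: 229.573 km
2–3: 314.425 km
2–4: 322.820 km
2–5: 94.754 km
2–6: 243.746 km
3–4: 427.735 km
3–5: 408.123 km
3–6: 484.752 km
4–5: 329.915 km
4–6: 189.351 km
5–6: 197.047 km
Closest pair: 2–5 at 94.754 km.

2 and 5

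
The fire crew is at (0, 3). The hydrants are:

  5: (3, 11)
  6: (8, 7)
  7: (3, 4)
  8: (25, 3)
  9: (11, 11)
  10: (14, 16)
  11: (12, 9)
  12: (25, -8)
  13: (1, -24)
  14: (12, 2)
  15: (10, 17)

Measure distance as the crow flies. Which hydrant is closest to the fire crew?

7

Distances from (0, 3):
5: √((3)² + (8)²) = √(9.000 + 64.000) = 8.5
6: √((8)² + (4)²) = √(64.000 + 16.000) = 8.9
7: √((3)² + (1)²) = √(9.000 + 1.000) = 3.2
8: √((25)² + (0)²) = √(625.000 + 0.000) = 25.0
9: √((11)² + (8)²) = √(121.000 + 64.000) = 13.6
10: √((14)² + (13)²) = √(196.000 + 169.000) = 19.1
11: √((12)² + (6)²) = √(144.000 + 36.000) = 13.4
12: √((25)² + (-11)²) = √(625.000 + 121.000) = 27.3
13: √((1)² + (-27)²) = √(1.000 + 729.000) = 27.0
14: √((12)² + (-1)²) = √(144.000 + 1.000) = 12.0
15: √((10)² + (14)²) = √(100.000 + 196.000) = 17.2
Minimum: 7 at 3.2.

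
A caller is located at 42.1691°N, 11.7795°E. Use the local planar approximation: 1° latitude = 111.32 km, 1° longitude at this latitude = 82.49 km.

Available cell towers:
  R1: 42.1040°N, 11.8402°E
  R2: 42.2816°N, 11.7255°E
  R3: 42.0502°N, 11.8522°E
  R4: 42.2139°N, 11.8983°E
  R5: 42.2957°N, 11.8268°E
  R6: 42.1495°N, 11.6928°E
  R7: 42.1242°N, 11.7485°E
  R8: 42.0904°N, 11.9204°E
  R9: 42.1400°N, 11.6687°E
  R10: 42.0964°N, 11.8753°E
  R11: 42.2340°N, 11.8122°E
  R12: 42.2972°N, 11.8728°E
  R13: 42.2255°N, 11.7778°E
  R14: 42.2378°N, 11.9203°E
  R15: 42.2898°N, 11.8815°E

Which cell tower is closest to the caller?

Distances from 42.1691°N, 11.7795°E:
R1: √((-0.0651·111.32)² + (0.0607·82.49)²) = √(52.518023 + 25.071481) = 8.8085 km
R2: √((0.1125·111.32)² + (-0.0540·82.49)²) = √(156.838052 + 19.842214) = 13.2921 km
R3: √((-0.1189·111.32)² + (0.0727·82.49)²) = √(175.190319 + 35.964285) = 14.5312 km
R4: √((0.0448·111.32)² + (0.1188·82.49)²) = √(24.871525 + 96.036315) = 10.9958 km
R5: √((0.1266·111.32)² + (0.0473·82.49)²) = √(198.615806 + 15.223864) = 14.6233 km
R6: √((-0.0196·111.32)² + (-0.0867·82.49)²) = √(4.760565 + 51.149430) = 7.4773 km
R7: √((-0.0449·111.32)² + (-0.0310·82.49)²) = √(24.982683 + 6.539221) = 5.6144 km
R8: √((-0.0787·111.32)² + (0.1409·82.49)²) = √(76.753088 + 135.090433) = 14.5548 km
R9: √((-0.0291·111.32)² + (-0.1108·82.49)²) = √(10.493790 + 83.537626) = 9.6970 km
R10: √((-0.0727·111.32)² + (0.0958·82.49)²) = √(65.496066 + 62.450170) = 11.3113 km
R11: √((0.0649·111.32)² + (0.0327·82.49)²) = √(52.195828 + 7.276091) = 7.7118 km
R12: √((0.1281·111.32)² + (0.0933·82.49)²) = √(203.350224 + 59.233295) = 16.2044 km
R13: √((0.0564·111.32)² + (-0.0017·82.49)²) = √(39.418909 + 0.019665) = 6.2800 km
R14: √((0.0687·111.32)² + (0.1408·82.49)²) = √(58.487071 + 134.898747) = 13.9063 km
R15: √((0.1207·111.32)² + (0.1020·82.49)²) = √(180.534803 + 70.795059) = 15.8534 km
Minimum: R7 at 5.6144 km.

R7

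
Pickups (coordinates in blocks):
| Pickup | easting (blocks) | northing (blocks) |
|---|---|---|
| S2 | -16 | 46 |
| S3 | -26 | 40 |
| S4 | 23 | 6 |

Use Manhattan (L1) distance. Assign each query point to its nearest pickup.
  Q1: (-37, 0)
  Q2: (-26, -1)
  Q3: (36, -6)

Q1 at (-37, 0):
  S2: |21| + |46| = 21 + 46 = 67 blocks
  S3: |11| + |40| = 11 + 40 = 51 blocks
  S4: |60| + |6| = 60 + 6 = 66 blocks
  → nearest: S3 (51 blocks)
Q2 at (-26, -1):
  S2: |10| + |47| = 10 + 47 = 57 blocks
  S3: |0| + |41| = 0 + 41 = 41 blocks
  S4: |49| + |7| = 49 + 7 = 56 blocks
  → nearest: S3 (41 blocks)
Q3 at (36, -6):
  S2: |-52| + |52| = 52 + 52 = 104 blocks
  S3: |-62| + |46| = 62 + 46 = 108 blocks
  S4: |-13| + |12| = 13 + 12 = 25 blocks
  → nearest: S4 (25 blocks)

Q1→S3; Q2→S3; Q3→S4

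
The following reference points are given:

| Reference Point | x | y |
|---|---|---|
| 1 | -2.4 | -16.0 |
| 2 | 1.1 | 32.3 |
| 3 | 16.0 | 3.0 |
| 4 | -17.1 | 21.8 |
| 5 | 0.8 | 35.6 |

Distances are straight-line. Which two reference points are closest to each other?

Pairwise distances:
1–2: 48.4
1–3: 26.4
1–4: 40.6
1–5: 51.7
2–3: 32.9
2–4: 21.0
2–5: 3.3
3–4: 38.1
3–5: 36.0
4–5: 22.6
Closest pair: 2–5 at 3.3.

2 and 5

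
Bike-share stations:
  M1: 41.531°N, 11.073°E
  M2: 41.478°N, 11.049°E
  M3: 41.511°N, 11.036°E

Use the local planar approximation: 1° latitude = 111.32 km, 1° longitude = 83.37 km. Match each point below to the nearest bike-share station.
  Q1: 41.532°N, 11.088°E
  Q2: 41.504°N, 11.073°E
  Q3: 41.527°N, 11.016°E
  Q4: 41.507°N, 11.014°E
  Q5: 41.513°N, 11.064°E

Q1→M1; Q2→M1; Q3→M3; Q4→M3; Q5→M1

Q1 at 41.532°N, 11.088°E:
  M1: 1.255 km
  M2: 6.834 km
  M3: 4.925 km
  → nearest: M1 (1.255 km)
Q2 at 41.504°N, 11.073°E:
  M1: 3.006 km
  M2: 3.519 km
  M3: 3.182 km
  → nearest: M1 (3.006 km)
Q3 at 41.527°N, 11.016°E:
  M1: 4.773 km
  M2: 6.109 km
  M3: 2.440 km
  → nearest: M3 (2.440 km)
Q4 at 41.507°N, 11.014°E:
  M1: 5.598 km
  M2: 4.352 km
  M3: 1.887 km
  → nearest: M3 (1.887 km)
Q5 at 41.513°N, 11.064°E:
  M1: 2.140 km
  M2: 4.092 km
  M3: 2.345 km
  → nearest: M1 (2.140 km)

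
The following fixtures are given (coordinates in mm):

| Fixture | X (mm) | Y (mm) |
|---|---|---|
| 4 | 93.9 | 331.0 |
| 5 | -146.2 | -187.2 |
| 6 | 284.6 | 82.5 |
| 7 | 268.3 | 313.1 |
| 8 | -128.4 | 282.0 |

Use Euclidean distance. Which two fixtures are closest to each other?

Pairwise distances:
4–5: 571.1 mm
4–6: 313.2 mm
4–7: 175.3 mm
4–8: 227.6 mm
5–6: 508.3 mm
5–7: 649.7 mm
5–8: 469.5 mm
6–7: 231.2 mm
6–8: 458.7 mm
7–8: 397.9 mm
Closest pair: 4–7 at 175.3 mm.

4 and 7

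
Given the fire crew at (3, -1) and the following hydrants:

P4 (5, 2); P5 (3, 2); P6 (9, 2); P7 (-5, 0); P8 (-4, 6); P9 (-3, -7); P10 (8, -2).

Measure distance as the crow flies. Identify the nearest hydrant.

Distances from (3, -1):
P4: √((2)² + (3)²) = √(4.000 + 9.000) = 3.6
P5: √((0)² + (3)²) = √(0.000 + 9.000) = 3.0
P6: √((6)² + (3)²) = √(36.000 + 9.000) = 6.7
P7: √((-8)² + (1)²) = √(64.000 + 1.000) = 8.1
P8: √((-7)² + (7)²) = √(49.000 + 49.000) = 9.9
P9: √((-6)² + (-6)²) = √(36.000 + 36.000) = 8.5
P10: √((5)² + (-1)²) = √(25.000 + 1.000) = 5.1
Minimum: P5 at 3.0.

P5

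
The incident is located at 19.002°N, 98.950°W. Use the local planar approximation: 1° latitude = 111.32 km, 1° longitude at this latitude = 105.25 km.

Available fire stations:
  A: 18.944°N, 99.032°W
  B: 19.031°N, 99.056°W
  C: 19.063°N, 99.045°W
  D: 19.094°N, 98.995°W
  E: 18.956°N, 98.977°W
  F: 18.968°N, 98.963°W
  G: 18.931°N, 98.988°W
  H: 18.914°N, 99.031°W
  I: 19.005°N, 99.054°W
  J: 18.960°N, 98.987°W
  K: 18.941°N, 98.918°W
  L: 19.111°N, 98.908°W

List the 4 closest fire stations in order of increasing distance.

Distances from 19.002°N, 98.950°W:
A: √((-0.058·111.32)² + (-0.082·105.25)²) = √(41.68717 + 74.48553) = 10.778 km
B: √((0.029·111.32)² + (-0.106·105.25)²) = √(10.42179 + 124.46749) = 11.614 km
C: √((0.061·111.32)² + (-0.095·105.25)²) = √(46.11116 + 99.97500) = 12.087 km
D: √((0.092·111.32)² + (-0.045·105.25)²) = √(104.88709 + 22.43206) = 11.284 km
E: √((-0.046·111.32)² + (-0.027·105.25)²) = √(26.22177 + 8.07554) = 5.856 km
F: √((-0.034·111.32)² + (-0.013·105.25)²) = √(14.32532 + 1.87211) = 4.025 km
G: √((-0.071·111.32)² + (-0.038·105.25)²) = √(62.46879 + 15.99600) = 8.858 km
H: √((-0.088·111.32)² + (-0.081·105.25)²) = √(95.96475 + 72.67989) = 12.986 km
I: √((0.003·111.32)² + (-0.104·105.25)²) = √(0.11153 + 119.81492) = 10.951 km
J: √((-0.042·111.32)² + (-0.037·105.25)²) = √(21.85974 + 15.16518) = 6.085 km
K: √((-0.061·111.32)² + (0.032·105.25)²) = √(46.11116 + 11.34342) = 7.580 km
L: √((0.109·111.32)² + (0.042·105.25)²) = √(147.23104 + 19.54082) = 12.914 km
Sorted: F (4.025 km) < E (5.856 km) < J (6.085 km) < K (7.580 km) < G (8.858 km) < A (10.778 km) < …

F, E, J, K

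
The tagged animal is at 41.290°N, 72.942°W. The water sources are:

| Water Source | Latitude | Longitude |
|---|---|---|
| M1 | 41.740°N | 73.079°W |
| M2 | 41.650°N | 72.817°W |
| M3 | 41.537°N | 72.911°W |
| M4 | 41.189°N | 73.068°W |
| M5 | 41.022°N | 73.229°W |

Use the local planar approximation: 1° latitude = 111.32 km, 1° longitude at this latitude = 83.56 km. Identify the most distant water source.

M1

Distances from 41.290°N, 72.942°W:
M1: √((0.450·111.32)² + (-0.137·83.56)²) = √(2509.40884 + 131.05029) = 51.385 km
M2: √((0.360·111.32)² + (0.125·83.56)²) = √(1606.02166 + 109.09803) = 41.414 km
M3: √((0.247·111.32)² + (0.031·83.56)²) = √(756.03222 + 6.70996) = 27.618 km
M4: √((-0.101·111.32)² + (-0.126·83.56)²) = √(126.41224 + 110.85058) = 15.403 km
M5: √((-0.268·111.32)² + (-0.287·83.56)²) = √(890.05324 + 575.12289) = 38.278 km
Maximum: M1 at 51.385 km.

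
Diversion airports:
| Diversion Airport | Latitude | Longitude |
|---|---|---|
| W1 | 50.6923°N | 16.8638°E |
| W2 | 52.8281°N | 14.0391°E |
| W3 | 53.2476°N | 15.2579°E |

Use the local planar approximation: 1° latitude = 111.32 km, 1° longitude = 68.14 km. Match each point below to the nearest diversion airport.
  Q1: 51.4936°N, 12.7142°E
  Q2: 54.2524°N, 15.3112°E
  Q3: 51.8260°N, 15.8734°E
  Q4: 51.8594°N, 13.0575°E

Q1 at 51.4936°N, 12.7142°E:
  W1: 296.4902 km
  W2: 173.8370 km
  W3: 261.0883 km
  → nearest: W2 (173.8370 km)
Q2 at 54.2524°N, 15.3112°E:
  W1: 410.1881 km
  W2: 180.7005 km
  W3: 111.9133 km
  → nearest: W3 (111.9133 km)
Q3 at 51.8260°N, 15.8734°E:
  W1: 143.1142 km
  W2: 167.5307 km
  W3: 163.7157 km
  → nearest: W1 (143.1142 km)
Q4 at 51.8594°N, 13.0575°E:
  W1: 290.0826 km
  W2: 126.8948 km
  W3: 215.3171 km
  → nearest: W2 (126.8948 km)

Q1→W2; Q2→W3; Q3→W1; Q4→W2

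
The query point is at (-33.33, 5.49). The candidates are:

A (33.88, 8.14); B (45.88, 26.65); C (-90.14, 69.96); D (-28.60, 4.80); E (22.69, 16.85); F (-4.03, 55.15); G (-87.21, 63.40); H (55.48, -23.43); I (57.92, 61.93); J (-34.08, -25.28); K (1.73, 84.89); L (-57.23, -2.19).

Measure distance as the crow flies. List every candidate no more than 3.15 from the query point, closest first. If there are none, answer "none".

Distances from (-33.33, 5.49):
A: √((67.21)² + (2.65)²) = √(4517.1841 + 7.0225) = 67.26
B: √((79.21)² + (21.16)²) = √(6274.2241 + 447.7456) = 81.99
C: √((-56.81)² + (64.47)²) = √(3227.3761 + 4156.3809) = 85.93
D: √((4.73)² + (-0.69)²) = √(22.3729 + 0.4761) = 4.78
E: √((56.02)² + (11.36)²) = √(3138.2404 + 129.0496) = 57.16
F: √((29.30)² + (49.66)²) = √(858.4900 + 2466.1156) = 57.66
G: √((-53.88)² + (57.91)²) = √(2903.0544 + 3353.5681) = 79.10
H: √((88.81)² + (-28.92)²) = √(7887.2161 + 836.3664) = 93.40
I: √((91.25)² + (56.44)²) = √(8326.5625 + 3185.4736) = 107.29
J: √((-0.75)² + (-30.77)²) = √(0.5625 + 946.7929) = 30.78
K: √((35.06)² + (79.40)²) = √(1229.2036 + 6304.3600) = 86.80
L: √((-23.90)² + (-7.68)²) = √(571.2100 + 58.9824) = 25.10
Threshold 3.15: none within range.

none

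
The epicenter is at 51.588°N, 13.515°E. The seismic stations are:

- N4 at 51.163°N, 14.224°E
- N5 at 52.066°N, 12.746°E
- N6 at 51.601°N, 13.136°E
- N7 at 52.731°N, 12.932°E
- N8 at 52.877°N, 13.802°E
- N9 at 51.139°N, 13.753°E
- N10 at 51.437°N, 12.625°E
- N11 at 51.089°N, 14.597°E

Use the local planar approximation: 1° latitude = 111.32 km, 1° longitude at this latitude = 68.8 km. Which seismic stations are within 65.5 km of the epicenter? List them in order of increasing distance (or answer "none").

Distances from 51.588°N, 13.515°E:
N4: 67.954 km
N5: 75.037 km
N6: 26.115 km
N7: 133.411 km
N8: 144.844 km
N9: 52.596 km
N10: 63.497 km
N11: 92.883 km
Threshold 65.5 km: N6 (26.115 km), N9 (52.596 km), N10 (63.497 km) are within range.

N6, N9, N10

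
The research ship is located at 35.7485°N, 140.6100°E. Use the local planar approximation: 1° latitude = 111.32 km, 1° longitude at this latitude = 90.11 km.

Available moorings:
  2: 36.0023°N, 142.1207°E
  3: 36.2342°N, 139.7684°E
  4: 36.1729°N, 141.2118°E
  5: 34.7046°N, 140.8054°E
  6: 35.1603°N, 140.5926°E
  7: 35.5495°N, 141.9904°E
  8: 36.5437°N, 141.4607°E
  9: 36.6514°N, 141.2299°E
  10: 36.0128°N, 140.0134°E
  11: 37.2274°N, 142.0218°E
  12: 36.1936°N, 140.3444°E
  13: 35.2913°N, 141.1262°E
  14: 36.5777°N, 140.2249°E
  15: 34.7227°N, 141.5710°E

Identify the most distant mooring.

11

Distances from 35.7485°N, 140.6100°E:
2: 139.0302 km
3: 93.1373 km
4: 71.9216 km
5: 117.5333 km
6: 65.4972 km
7: 126.3451 km
8: 117.0996 km
9: 114.9899 km
10: 61.2841 km
11: 208.0569 km
12: 55.0260 km
13: 68.9491 km
14: 98.6138 km
15: 143.3131 km
Maximum: 11 at 208.0569 km.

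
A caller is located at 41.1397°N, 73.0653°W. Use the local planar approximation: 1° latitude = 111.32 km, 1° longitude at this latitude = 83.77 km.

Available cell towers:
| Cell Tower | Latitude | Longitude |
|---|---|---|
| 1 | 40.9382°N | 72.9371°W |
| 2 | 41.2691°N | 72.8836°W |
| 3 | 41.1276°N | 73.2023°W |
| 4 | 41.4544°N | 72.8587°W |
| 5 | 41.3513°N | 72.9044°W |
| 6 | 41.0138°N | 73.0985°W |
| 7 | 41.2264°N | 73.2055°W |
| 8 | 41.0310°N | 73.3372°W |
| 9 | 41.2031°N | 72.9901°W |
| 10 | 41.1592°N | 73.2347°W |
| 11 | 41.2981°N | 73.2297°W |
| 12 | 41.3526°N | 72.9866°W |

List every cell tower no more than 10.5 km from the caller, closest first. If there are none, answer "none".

9

Distances from 41.1397°N, 73.0653°W:
1: √((-0.2015·111.32)² + (0.1282·83.77)²) = √(503.148864 + 115.332865) = 24.8693 km
2: √((0.1294·111.32)² + (0.1817·83.77)²) = √(207.498494 + 231.679115) = 20.9566 km
3: √((-0.0121·111.32)² + (-0.1370·83.77)²) = √(1.814334 + 131.709823) = 11.5553 km
4: √((0.3147·111.32)² + (0.2066·83.77)²) = √(1227.269330 + 299.528165) = 39.0743 km
5: √((0.2116·111.32)² + (0.1609·83.77)²) = √(554.852723 + 181.672469) = 27.1390 km
6: √((-0.1259·111.32)² + (-0.0332·83.77)²) = √(196.425495 + 7.734873) = 14.2885 km
7: √((0.0867·111.32)² + (-0.1402·83.77)²) = √(93.150371 + 137.934549) = 15.2015 km
8: √((-0.1087·111.32)² + (-0.2719·83.77)²) = √(146.421713 + 518.794599) = 25.7918 km
9: √((0.0634·111.32)² + (0.0752·83.77)²) = √(49.810960 + 39.683751) = 9.4602 km
10: √((0.0195·111.32)² + (-0.1694·83.77)²) = √(4.712112 + 201.374207) = 14.3557 km
11: √((0.1584·111.32)² + (-0.1644·83.77)²) = √(310.925792 + 189.662145) = 22.3738 km
12: √((0.2129·111.32)² + (0.0787·83.77)²) = √(561.691327 + 43.463680) = 24.5999 km
Threshold 10.5 km: 9 (9.4602 km) is within range.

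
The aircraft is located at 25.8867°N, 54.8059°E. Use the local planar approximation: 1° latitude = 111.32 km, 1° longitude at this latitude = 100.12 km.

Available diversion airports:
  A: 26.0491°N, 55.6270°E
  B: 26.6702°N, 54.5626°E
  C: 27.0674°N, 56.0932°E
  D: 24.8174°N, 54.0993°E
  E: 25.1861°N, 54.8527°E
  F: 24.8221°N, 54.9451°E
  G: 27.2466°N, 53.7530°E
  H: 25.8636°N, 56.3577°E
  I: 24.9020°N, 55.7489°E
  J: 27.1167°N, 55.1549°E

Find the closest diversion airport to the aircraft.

Distances from 25.8867°N, 54.8059°E:
A: √((0.1624·111.32)² + (0.8211·100.12)²) = √(326.827390 + 6758.242734) = 84.1729 km
B: √((0.7835·111.32)² + (-0.2433·100.12)²) = √(7607.192337 + 593.370430) = 90.5570 km
C: √((1.1807·111.32)² + (1.2873·100.12)²) = √(17275.296969 + 16611.208154) = 184.0829 km
D: √((-1.0693·111.32)² + (-0.7066·100.12)²) = √(14169.206477 + 5004.825595) = 138.4703 km
E: √((-0.7006·111.32)² + (0.0468·100.12)²) = √(6082.563637 + 21.954997) = 78.1314 km
F: √((-1.0646·111.32)² + (0.1392·100.12)²) = √(14044.921591 + 194.231718) = 119.3279 km
G: √((1.3599·111.32)² + (-1.0529·100.12)²) = √(22917.136044 + 11112.606426) = 184.4715 km
H: √((-0.0231·111.32)² + (1.5518·100.12)²) = √(6.612571 + 24138.661074) = 155.3875 km
I: √((-0.9847·111.32)² + (0.9430·100.12)²) = √(12015.843719 + 8913.844781) = 144.6710 km
J: √((1.2300·111.32)² + (0.3490·100.12)²) = √(18748.072237 + 1220.934978) = 141.3117 km
Minimum: E at 78.1314 km.

E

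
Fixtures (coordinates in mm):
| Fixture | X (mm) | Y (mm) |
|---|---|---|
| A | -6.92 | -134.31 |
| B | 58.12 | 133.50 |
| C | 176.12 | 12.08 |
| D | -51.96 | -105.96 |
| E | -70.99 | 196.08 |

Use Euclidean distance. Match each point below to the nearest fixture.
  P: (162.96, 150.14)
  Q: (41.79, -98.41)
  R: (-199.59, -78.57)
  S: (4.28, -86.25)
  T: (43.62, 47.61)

P at (162.96, 150.14):
  A: 331.32 mm
  B: 106.15 mm
  C: 138.69 mm
  D: 334.33 mm
  E: 238.42 mm
  → nearest: B (106.15 mm)
Q at (41.79, -98.41):
  A: 60.51 mm
  B: 232.48 mm
  C: 173.93 mm
  D: 94.05 mm
  E: 315.35 mm
  → nearest: A (60.51 mm)
R at (-199.59, -78.57):
  A: 200.57 mm
  B: 333.75 mm
  C: 386.49 mm
  D: 150.15 mm
  E: 303.27 mm
  → nearest: D (150.15 mm)
S at (4.28, -86.25):
  A: 49.35 mm
  B: 226.25 mm
  C: 197.98 mm
  D: 59.59 mm
  E: 292.19 mm
  → nearest: A (49.35 mm)
T at (43.62, 47.61):
  A: 188.81 mm
  B: 87.11 mm
  C: 137.18 mm
  D: 180.88 mm
  E: 187.56 mm
  → nearest: B (87.11 mm)

P→B; Q→A; R→D; S→A; T→B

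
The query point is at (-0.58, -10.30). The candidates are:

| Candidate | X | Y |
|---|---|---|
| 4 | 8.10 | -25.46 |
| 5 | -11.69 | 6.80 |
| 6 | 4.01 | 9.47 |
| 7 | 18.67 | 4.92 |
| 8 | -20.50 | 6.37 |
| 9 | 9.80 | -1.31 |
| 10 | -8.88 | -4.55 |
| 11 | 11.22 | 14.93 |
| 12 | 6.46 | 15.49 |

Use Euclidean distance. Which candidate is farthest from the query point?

Distances from (-0.58, -10.30):
4: √((8.68)² + (-15.16)²) = √(75.3424 + 229.8256) = 17.47
5: √((-11.11)² + (17.10)²) = √(123.4321 + 292.4100) = 20.39
6: √((4.59)² + (19.77)²) = √(21.0681 + 390.8529) = 20.30
7: √((19.25)² + (15.22)²) = √(370.5625 + 231.6484) = 24.54
8: √((-19.92)² + (16.67)²) = √(396.8064 + 277.8889) = 25.97
9: √((10.38)² + (8.99)²) = √(107.7444 + 80.8201) = 13.73
10: √((-8.30)² + (5.75)²) = √(68.8900 + 33.0625) = 10.10
11: √((11.80)² + (25.23)²) = √(139.2400 + 636.5529) = 27.85
12: √((7.04)² + (25.79)²) = √(49.5616 + 665.1241) = 26.73
Maximum: 11 at 27.85.

11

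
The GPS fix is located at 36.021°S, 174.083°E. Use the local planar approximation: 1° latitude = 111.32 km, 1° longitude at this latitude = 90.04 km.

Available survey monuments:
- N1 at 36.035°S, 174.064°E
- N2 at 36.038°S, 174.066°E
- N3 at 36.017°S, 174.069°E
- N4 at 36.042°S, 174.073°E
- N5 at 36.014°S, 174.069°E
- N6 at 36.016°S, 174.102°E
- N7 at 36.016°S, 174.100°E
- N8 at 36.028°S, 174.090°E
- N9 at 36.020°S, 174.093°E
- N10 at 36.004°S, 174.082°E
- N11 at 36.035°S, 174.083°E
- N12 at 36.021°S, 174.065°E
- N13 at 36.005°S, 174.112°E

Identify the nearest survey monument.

N9

Distances from 36.021°S, 174.083°E:
N1: √((-0.014·111.32)² + (-0.019·90.04)²) = √(2.42886 + 2.92670) = 2.314 km
N2: √((-0.017·111.32)² + (-0.017·90.04)²) = √(3.58133 + 2.34298) = 2.434 km
N3: √((0.004·111.32)² + (-0.014·90.04)²) = √(0.19827 + 1.58901) = 1.337 km
N4: √((-0.021·111.32)² + (-0.010·90.04)²) = √(5.46493 + 0.81072) = 2.505 km
N5: √((0.007·111.32)² + (-0.014·90.04)²) = √(0.60721 + 1.58901) = 1.482 km
N6: √((0.005·111.32)² + (0.019·90.04)²) = √(0.30980 + 2.92670) = 1.799 km
N7: √((0.005·111.32)² + (0.017·90.04)²) = √(0.30980 + 2.34298) = 1.629 km
N8: √((-0.007·111.32)² + (0.007·90.04)²) = √(0.60721 + 0.39725) = 1.002 km
N9: √((0.001·111.32)² + (0.010·90.04)²) = √(0.01239 + 0.81072) = 0.907 km
N10: √((0.017·111.32)² + (-0.001·90.04)²) = √(3.58133 + 0.00811) = 1.895 km
N11: √((-0.014·111.32)² + (0.000·90.04)²) = √(2.42886 + 0.00000) = 1.558 km
N12: √((0.000·111.32)² + (-0.018·90.04)²) = √(0.00000 + 2.62673) = 1.621 km
N13: √((0.016·111.32)² + (0.029·90.04)²) = √(3.17239 + 6.81816) = 3.161 km
Minimum: N9 at 0.907 km.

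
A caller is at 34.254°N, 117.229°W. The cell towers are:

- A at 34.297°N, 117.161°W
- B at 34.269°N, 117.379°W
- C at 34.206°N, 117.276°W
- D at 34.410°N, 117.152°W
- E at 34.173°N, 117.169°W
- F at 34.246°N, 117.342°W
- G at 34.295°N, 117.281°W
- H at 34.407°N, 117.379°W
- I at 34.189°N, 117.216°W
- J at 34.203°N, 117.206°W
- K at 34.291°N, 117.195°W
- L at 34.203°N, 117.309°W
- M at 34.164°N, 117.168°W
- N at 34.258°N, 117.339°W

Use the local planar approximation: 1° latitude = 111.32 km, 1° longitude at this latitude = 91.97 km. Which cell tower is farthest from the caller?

Distances from 34.254°N, 117.229°W:
A: √((0.043·111.32)² + (0.068·91.97)²) = √(22.91307 + 39.11202) = 7.876 km
B: √((0.015·111.32)² + (-0.150·91.97)²) = √(2.78823 + 190.31582) = 13.896 km
C: √((-0.048·111.32)² + (-0.047·91.97)²) = √(28.55150 + 18.68478) = 6.873 km
D: √((0.156·111.32)² + (0.077·91.97)²) = √(301.57518 + 50.15033) = 18.754 km
E: √((-0.081·111.32)² + (0.060·91.97)²) = √(81.30485 + 30.45053) = 10.571 km
F: √((-0.008·111.32)² + (-0.113·91.97)²) = √(0.79310 + 108.00634) = 10.431 km
G: √((0.041·111.32)² + (-0.052·91.97)²) = √(20.83119 + 22.87173) = 6.611 km
H: √((0.153·111.32)² + (-0.150·91.97)²) = √(290.08766 + 190.31582) = 21.918 km
I: √((-0.065·111.32)² + (0.013·91.97)²) = √(52.35680 + 1.42948) = 7.334 km
J: √((-0.051·111.32)² + (0.023·91.97)²) = √(32.23196 + 4.47454) = 6.059 km
K: √((0.037·111.32)² + (0.034·91.97)²) = √(16.96484 + 9.77800) = 5.171 km
L: √((-0.051·111.32)² + (-0.080·91.97)²) = √(32.23196 + 54.13428) = 9.293 km
M: √((-0.090·111.32)² + (0.061·91.97)²) = √(100.37635 + 31.47401) = 11.483 km
N: √((0.004·111.32)² + (-0.110·91.97)²) = √(0.19827 + 102.34762) = 10.126 km
Maximum: H at 21.918 km.

H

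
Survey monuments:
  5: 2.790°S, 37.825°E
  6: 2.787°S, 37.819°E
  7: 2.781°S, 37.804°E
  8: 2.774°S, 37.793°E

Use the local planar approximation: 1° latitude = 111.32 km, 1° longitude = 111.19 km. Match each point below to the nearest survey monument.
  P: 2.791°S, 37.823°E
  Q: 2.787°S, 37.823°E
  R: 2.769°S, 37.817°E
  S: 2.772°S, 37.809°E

P→5; Q→5; R→7; S→7

P at 2.791°S, 37.823°E:
  5: √((0.001·111.32)² + (0.002·111.19)²) = √(0.01239 + 0.04945) = 0.249 km
  6: √((0.004·111.32)² + (-0.004·111.19)²) = √(0.19827 + 0.19781) = 0.629 km
  7: √((0.010·111.32)² + (-0.019·111.19)²) = √(1.23921 + 4.46312) = 2.388 km
  8: √((0.017·111.32)² + (-0.030·111.19)²) = √(3.58133 + 11.12689) = 3.835 km
  → nearest: 5 (0.249 km)
Q at 2.787°S, 37.823°E:
  5: √((-0.003·111.32)² + (0.002·111.19)²) = √(0.11153 + 0.04945) = 0.401 km
  6: √((0.000·111.32)² + (-0.004·111.19)²) = √(0.00000 + 0.19781) = 0.445 km
  7: √((0.006·111.32)² + (-0.019·111.19)²) = √(0.44612 + 4.46312) = 2.216 km
  8: √((0.013·111.32)² + (-0.030·111.19)²) = √(2.09427 + 11.12689) = 3.636 km
  → nearest: 5 (0.401 km)
R at 2.769°S, 37.817°E:
  5: √((-0.021·111.32)² + (0.008·111.19)²) = √(5.46493 + 0.79125) = 2.501 km
  6: √((-0.018·111.32)² + (0.002·111.19)²) = √(4.01505 + 0.04945) = 2.016 km
  7: √((-0.012·111.32)² + (-0.013·111.19)²) = √(1.78447 + 2.08938) = 1.968 km
  8: √((-0.005·111.32)² + (-0.024·111.19)²) = √(0.30980 + 7.12121) = 2.726 km
  → nearest: 7 (1.968 km)
S at 2.772°S, 37.809°E:
  5: √((-0.018·111.32)² + (0.016·111.19)²) = √(4.01505 + 3.16498) = 2.680 km
  6: √((-0.015·111.32)² + (0.010·111.19)²) = √(2.78823 + 1.23632) = 2.006 km
  7: √((-0.009·111.32)² + (-0.005·111.19)²) = √(1.00376 + 0.30908) = 1.146 km
  8: √((-0.002·111.32)² + (-0.016·111.19)²) = √(0.04957 + 3.16498) = 1.793 km
  → nearest: 7 (1.146 km)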